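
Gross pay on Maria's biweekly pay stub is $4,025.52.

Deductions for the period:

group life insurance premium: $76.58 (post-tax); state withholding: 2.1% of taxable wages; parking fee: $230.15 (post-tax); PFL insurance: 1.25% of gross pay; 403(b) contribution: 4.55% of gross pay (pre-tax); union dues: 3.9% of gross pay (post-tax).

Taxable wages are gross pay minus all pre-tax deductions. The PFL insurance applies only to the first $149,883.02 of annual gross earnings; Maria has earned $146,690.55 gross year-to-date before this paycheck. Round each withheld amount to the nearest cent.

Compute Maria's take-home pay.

$3,258.03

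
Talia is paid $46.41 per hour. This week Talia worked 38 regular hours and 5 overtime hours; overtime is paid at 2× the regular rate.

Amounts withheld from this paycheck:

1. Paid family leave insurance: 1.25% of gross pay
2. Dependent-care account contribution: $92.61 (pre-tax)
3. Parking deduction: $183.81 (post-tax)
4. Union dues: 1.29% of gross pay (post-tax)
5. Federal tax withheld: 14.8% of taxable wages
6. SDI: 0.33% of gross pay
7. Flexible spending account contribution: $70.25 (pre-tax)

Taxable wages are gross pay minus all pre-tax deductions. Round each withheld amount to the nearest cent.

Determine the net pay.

$1,511.48

Regular pay: 38 × $46.41 = $1,763.58
Overtime pay: 5 × $46.41 × 2 = $464.10
Gross pay = $1,763.58 + $464.10 = $2,227.68
Dependent-care account contribution: $92.61
Flexible spending account contribution: $70.25
Pre-tax total = $92.61 + $70.25 = $162.86
Taxable wages = $2,227.68 − $162.86 = $2,064.82
Federal tax withheld: $2,064.82 × 0.148 = $305.59
SDI: $2,227.68 × 0.0033 = $7.35
Paid family leave insurance: $2,227.68 × 0.0125 = $27.85
Union dues: $2,227.68 × 0.0129 = $28.74
Parking deduction: $183.81
Total deductions = $92.61 + $70.25 + $305.59 + $7.35 + $27.85 + $28.74 + $183.81 = $716.20
Net pay = $2,227.68 − $716.20 = $1,511.48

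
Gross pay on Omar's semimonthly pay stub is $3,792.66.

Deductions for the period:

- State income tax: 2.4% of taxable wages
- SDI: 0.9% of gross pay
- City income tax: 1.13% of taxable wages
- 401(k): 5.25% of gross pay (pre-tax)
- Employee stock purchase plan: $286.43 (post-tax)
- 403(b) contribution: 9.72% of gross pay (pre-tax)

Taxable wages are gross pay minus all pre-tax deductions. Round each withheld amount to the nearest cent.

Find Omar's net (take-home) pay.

$2,790.50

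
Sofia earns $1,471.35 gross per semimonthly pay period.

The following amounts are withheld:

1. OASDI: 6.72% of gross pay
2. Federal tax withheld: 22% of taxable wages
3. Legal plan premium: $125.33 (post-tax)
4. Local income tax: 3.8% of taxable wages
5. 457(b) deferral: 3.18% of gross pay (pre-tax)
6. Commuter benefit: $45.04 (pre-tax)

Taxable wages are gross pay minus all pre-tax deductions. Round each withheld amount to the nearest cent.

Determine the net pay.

Commuter benefit: $45.04
457(b) deferral: $1,471.35 × 0.0318 = $46.79
Pre-tax total = $45.04 + $46.79 = $91.83
Taxable wages = $1,471.35 − $91.83 = $1,379.52
Local income tax: $1,379.52 × 0.038 = $52.42
Federal tax withheld: $1,379.52 × 0.22 = $303.49
OASDI: $1,471.35 × 0.0672 = $98.87
Legal plan premium: $125.33
Total deductions = $45.04 + $46.79 + $52.42 + $303.49 + $98.87 + $125.33 = $671.94
Net pay = $1,471.35 − $671.94 = $799.41

$799.41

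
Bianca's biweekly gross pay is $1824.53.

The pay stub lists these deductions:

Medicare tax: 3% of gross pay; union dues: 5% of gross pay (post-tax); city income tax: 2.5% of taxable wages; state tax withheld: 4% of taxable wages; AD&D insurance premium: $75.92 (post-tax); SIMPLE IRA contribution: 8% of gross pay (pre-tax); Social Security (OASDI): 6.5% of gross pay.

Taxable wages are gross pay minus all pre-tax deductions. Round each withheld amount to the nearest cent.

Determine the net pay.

$1228.99

SIMPLE IRA contribution: $1824.53 × 0.08 = $145.96
Taxable wages = $1824.53 − $145.96 = $1678.57
City income tax: $1678.57 × 0.025 = $41.96
State tax withheld: $1678.57 × 0.04 = $67.14
Social Security (OASDI): $1824.53 × 0.065 = $118.59
Medicare tax: $1824.53 × 0.03 = $54.74
AD&D insurance premium: $75.92
Union dues: $1824.53 × 0.05 = $91.23
Total deductions = $145.96 + $41.96 + $67.14 + $118.59 + $54.74 + $75.92 + $91.23 = $595.54
Net pay = $1824.53 − $595.54 = $1228.99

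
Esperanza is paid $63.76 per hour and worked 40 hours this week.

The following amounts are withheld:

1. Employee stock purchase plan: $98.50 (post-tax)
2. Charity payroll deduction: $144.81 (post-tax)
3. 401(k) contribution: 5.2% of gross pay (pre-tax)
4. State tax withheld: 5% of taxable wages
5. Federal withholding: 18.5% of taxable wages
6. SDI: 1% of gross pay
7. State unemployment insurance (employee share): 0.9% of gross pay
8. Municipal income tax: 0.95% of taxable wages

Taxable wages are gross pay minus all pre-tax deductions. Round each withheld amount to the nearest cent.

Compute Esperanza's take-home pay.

$1,534.87

Gross pay: 40 × $63.76 = $2,550.40
401(k) contribution: $2,550.40 × 0.052 = $132.62
Taxable wages = $2,550.40 − $132.62 = $2,417.78
Municipal income tax: $2,417.78 × 0.0095 = $22.97
Federal withholding: $2,417.78 × 0.185 = $447.29
State tax withheld: $2,417.78 × 0.05 = $120.89
SDI: $2,550.40 × 0.01 = $25.50
State unemployment insurance (employee share): $2,550.40 × 0.009 = $22.95
Employee stock purchase plan: $98.50
Charity payroll deduction: $144.81
Total deductions = $132.62 + $22.97 + $447.29 + $120.89 + $25.50 + $22.95 + $98.50 + $144.81 = $1,015.53
Net pay = $2,550.40 − $1,015.53 = $1,534.87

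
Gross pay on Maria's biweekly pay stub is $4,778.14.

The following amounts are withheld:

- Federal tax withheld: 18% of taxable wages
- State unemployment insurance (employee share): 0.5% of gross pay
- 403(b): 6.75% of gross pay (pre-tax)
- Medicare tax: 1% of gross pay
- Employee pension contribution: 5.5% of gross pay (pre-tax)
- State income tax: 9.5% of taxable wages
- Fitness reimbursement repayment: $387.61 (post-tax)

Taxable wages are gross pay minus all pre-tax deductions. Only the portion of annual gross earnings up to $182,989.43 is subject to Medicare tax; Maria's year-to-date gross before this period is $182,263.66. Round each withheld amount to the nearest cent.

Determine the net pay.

$2,621.03

Employee pension contribution: $4,778.14 × 0.055 = $262.80
403(b): $4,778.14 × 0.0675 = $322.52
Pre-tax total = $262.80 + $322.52 = $585.32
Taxable wages = $4,778.14 − $585.32 = $4,192.82
State income tax: $4,192.82 × 0.095 = $398.32
Federal tax withheld: $4,192.82 × 0.18 = $754.71
State unemployment insurance (employee share): $4,778.14 × 0.005 = $23.89
Medicare tax: only $182,989.43 − $182,263.66 = $725.77 of this check is subject → $725.77 × 0.01 = $7.26
Fitness reimbursement repayment: $387.61
Total deductions = $262.80 + $322.52 + $398.32 + $754.71 + $23.89 + $7.26 + $387.61 = $2,157.11
Net pay = $4,778.14 − $2,157.11 = $2,621.03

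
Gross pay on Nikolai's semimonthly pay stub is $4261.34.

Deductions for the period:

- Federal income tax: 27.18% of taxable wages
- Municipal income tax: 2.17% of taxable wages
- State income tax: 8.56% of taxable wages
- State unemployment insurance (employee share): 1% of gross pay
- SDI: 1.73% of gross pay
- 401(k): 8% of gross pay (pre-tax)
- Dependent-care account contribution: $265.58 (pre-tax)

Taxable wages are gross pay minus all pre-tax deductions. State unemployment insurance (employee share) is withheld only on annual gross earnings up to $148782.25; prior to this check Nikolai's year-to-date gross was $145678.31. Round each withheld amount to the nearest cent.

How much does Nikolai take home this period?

$2164.53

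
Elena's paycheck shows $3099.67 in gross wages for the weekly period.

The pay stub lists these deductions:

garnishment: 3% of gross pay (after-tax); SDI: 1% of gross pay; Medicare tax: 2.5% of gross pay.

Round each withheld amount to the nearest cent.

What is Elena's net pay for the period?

SDI: $3099.67 × 0.01 = $31.00
Medicare tax: $3099.67 × 0.025 = $77.49
Garnishment: $3099.67 × 0.03 = $92.99
Total deductions = $31.00 + $77.49 + $92.99 = $201.48
Net pay = $3099.67 − $201.48 = $2898.19

$2898.19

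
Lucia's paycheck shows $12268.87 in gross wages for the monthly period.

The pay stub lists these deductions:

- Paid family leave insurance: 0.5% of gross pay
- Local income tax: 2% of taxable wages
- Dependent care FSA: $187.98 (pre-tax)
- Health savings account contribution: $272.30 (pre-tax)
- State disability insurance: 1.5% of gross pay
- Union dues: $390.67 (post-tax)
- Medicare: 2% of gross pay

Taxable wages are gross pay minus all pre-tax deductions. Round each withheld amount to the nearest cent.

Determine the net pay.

$10691.00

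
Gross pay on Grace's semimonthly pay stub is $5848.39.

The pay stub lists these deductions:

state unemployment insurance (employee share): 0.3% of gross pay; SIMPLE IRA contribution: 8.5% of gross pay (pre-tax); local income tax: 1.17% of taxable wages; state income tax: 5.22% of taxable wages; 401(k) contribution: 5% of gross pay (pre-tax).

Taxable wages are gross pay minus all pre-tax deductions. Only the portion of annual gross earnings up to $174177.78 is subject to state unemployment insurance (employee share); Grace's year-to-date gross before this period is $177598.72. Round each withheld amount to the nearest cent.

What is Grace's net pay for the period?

$4735.60

SIMPLE IRA contribution: $5848.39 × 0.085 = $497.11
401(k) contribution: $5848.39 × 0.05 = $292.42
Pre-tax total = $497.11 + $292.42 = $789.53
Taxable wages = $5848.39 − $789.53 = $5058.86
Local income tax: $5058.86 × 0.0117 = $59.19
State income tax: $5058.86 × 0.0522 = $264.07
State unemployment insurance (employee share): annual cap $174177.78 already reached (YTD $177598.72), so $0.00
Total deductions = $497.11 + $292.42 + $59.19 + $264.07 + $0.00 = $1112.79
Net pay = $5848.39 − $1112.79 = $4735.60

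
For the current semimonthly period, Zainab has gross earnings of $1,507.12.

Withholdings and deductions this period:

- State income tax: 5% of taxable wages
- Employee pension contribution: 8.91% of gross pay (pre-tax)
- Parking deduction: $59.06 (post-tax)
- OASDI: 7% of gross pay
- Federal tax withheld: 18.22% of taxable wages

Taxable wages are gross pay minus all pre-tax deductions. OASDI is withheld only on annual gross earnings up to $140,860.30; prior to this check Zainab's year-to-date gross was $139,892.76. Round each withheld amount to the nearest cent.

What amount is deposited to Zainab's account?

Employee pension contribution: $1,507.12 × 0.0891 = $134.28
Taxable wages = $1,507.12 − $134.28 = $1,372.84
State income tax: $1,372.84 × 0.05 = $68.64
Federal tax withheld: $1,372.84 × 0.1822 = $250.13
OASDI: only $140,860.30 − $139,892.76 = $967.54 of this check is subject → $967.54 × 0.07 = $67.73
Parking deduction: $59.06
Total deductions = $134.28 + $68.64 + $250.13 + $67.73 + $59.06 = $579.84
Net pay = $1,507.12 − $579.84 = $927.28

$927.28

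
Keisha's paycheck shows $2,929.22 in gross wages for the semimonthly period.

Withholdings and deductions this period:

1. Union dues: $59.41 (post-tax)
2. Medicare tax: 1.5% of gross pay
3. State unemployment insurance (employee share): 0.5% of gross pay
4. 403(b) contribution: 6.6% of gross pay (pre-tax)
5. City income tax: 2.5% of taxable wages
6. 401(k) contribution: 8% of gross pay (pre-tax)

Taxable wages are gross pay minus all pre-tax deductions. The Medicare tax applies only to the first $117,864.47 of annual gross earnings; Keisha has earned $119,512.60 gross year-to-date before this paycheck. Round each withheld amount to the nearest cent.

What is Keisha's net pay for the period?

401(k) contribution: $2,929.22 × 0.08 = $234.34
403(b) contribution: $2,929.22 × 0.066 = $193.33
Pre-tax total = $234.34 + $193.33 = $427.67
Taxable wages = $2,929.22 − $427.67 = $2,501.55
City income tax: $2,501.55 × 0.025 = $62.54
Medicare tax: annual cap $117,864.47 already reached (YTD $119,512.60), so $0.00
State unemployment insurance (employee share): $2,929.22 × 0.005 = $14.65
Union dues: $59.41
Total deductions = $234.34 + $193.33 + $62.54 + $0.00 + $14.65 + $59.41 = $564.27
Net pay = $2,929.22 − $564.27 = $2,364.95

$2,364.95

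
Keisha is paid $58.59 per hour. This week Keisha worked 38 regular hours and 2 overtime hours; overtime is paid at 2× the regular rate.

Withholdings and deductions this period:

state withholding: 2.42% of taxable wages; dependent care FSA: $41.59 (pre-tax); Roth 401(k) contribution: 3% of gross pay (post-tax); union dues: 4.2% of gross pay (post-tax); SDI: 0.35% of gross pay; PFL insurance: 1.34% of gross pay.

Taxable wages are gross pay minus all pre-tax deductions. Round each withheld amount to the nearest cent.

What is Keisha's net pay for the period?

$2141.90

Regular pay: 38 × $58.59 = $2226.42
Overtime pay: 2 × $58.59 × 2 = $234.36
Gross pay = $2226.42 + $234.36 = $2460.78
Dependent care FSA: $41.59
Taxable wages = $2460.78 − $41.59 = $2419.19
State withholding: $2419.19 × 0.0242 = $58.54
SDI: $2460.78 × 0.0035 = $8.61
PFL insurance: $2460.78 × 0.0134 = $32.97
Union dues: $2460.78 × 0.042 = $103.35
Roth 401(k) contribution: $2460.78 × 0.03 = $73.82
Total deductions = $41.59 + $58.54 + $8.61 + $32.97 + $103.35 + $73.82 = $318.88
Net pay = $2460.78 − $318.88 = $2141.90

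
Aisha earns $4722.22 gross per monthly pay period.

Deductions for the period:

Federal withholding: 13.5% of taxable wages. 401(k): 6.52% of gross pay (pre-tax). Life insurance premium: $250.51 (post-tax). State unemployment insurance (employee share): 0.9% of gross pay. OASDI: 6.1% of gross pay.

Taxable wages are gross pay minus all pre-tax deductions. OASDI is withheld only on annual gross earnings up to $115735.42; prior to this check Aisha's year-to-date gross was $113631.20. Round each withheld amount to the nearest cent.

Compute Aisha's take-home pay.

401(k): $4722.22 × 0.0652 = $307.89
Taxable wages = $4722.22 − $307.89 = $4414.33
Federal withholding: $4414.33 × 0.135 = $595.93
State unemployment insurance (employee share): $4722.22 × 0.009 = $42.50
OASDI: only $115735.42 − $113631.20 = $2104.22 of this check is subject → $2104.22 × 0.061 = $128.36
Life insurance premium: $250.51
Total deductions = $307.89 + $595.93 + $42.50 + $128.36 + $250.51 = $1325.19
Net pay = $4722.22 − $1325.19 = $3397.03

$3397.03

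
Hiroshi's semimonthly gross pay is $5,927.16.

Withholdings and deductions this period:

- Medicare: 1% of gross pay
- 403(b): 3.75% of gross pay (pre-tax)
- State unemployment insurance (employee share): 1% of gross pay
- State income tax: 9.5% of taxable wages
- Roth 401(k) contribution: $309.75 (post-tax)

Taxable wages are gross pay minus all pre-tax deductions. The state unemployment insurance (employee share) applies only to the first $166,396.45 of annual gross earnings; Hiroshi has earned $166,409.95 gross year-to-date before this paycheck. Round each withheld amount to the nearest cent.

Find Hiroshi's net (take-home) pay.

403(b): $5,927.16 × 0.0375 = $222.27
Taxable wages = $5,927.16 − $222.27 = $5,704.89
State income tax: $5,704.89 × 0.095 = $541.96
State unemployment insurance (employee share): annual cap $166,396.45 already reached (YTD $166,409.95), so $0.00
Medicare: $5,927.16 × 0.01 = $59.27
Roth 401(k) contribution: $309.75
Total deductions = $222.27 + $541.96 + $0.00 + $59.27 + $309.75 = $1,133.25
Net pay = $5,927.16 − $1,133.25 = $4,793.91

$4,793.91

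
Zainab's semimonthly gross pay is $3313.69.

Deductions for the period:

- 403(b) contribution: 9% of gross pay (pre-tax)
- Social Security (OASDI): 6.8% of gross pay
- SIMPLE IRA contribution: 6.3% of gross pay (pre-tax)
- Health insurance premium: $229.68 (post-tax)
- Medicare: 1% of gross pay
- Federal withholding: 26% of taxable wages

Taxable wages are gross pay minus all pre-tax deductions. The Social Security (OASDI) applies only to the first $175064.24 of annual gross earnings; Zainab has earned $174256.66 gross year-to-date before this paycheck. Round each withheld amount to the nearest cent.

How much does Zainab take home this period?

SIMPLE IRA contribution: $3313.69 × 0.063 = $208.76
403(b) contribution: $3313.69 × 0.09 = $298.23
Pre-tax total = $208.76 + $298.23 = $506.99
Taxable wages = $3313.69 − $506.99 = $2806.70
Federal withholding: $2806.70 × 0.26 = $729.74
Medicare: $3313.69 × 0.01 = $33.14
Social Security (OASDI): only $175064.24 − $174256.66 = $807.58 of this check is subject → $807.58 × 0.068 = $54.92
Health insurance premium: $229.68
Total deductions = $208.76 + $298.23 + $729.74 + $33.14 + $54.92 + $229.68 = $1554.47
Net pay = $3313.69 − $1554.47 = $1759.22

$1759.22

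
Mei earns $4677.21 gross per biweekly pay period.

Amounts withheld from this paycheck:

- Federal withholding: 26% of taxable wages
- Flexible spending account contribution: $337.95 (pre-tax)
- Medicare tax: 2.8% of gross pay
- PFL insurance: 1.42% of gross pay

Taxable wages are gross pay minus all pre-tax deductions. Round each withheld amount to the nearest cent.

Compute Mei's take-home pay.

Flexible spending account contribution: $337.95
Taxable wages = $4677.21 − $337.95 = $4339.26
Federal withholding: $4339.26 × 0.26 = $1128.21
PFL insurance: $4677.21 × 0.0142 = $66.42
Medicare tax: $4677.21 × 0.028 = $130.96
Total deductions = $337.95 + $1128.21 + $66.42 + $130.96 = $1663.54
Net pay = $4677.21 − $1663.54 = $3013.67

$3013.67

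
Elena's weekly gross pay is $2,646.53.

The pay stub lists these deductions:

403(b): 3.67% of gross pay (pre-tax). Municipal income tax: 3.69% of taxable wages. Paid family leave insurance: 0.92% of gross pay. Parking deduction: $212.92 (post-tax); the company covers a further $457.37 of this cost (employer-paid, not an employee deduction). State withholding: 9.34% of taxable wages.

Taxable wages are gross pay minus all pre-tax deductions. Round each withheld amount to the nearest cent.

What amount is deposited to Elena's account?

403(b): $2,646.53 × 0.0367 = $97.13
Taxable wages = $2,646.53 − $97.13 = $2,549.40
State withholding: $2,549.40 × 0.0934 = $238.11
Municipal income tax: $2,549.40 × 0.0369 = $94.07
Paid family leave insurance: $2,646.53 × 0.0092 = $24.35
Parking deduction: $212.92
(Employer's $457.37 toward parking deduction is not withheld from the employee.)
Total deductions = $97.13 + $238.11 + $94.07 + $24.35 + $212.92 = $666.58
Net pay = $2,646.53 − $666.58 = $1,979.95

$1,979.95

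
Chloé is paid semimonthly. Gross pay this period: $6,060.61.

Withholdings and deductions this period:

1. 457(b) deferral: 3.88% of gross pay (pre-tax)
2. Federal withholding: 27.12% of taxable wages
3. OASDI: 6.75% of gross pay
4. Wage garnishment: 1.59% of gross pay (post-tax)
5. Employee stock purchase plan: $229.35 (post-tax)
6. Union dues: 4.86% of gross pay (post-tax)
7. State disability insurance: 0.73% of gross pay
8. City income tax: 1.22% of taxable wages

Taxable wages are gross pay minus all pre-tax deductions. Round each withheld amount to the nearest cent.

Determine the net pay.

$3,100.94

457(b) deferral: $6,060.61 × 0.0388 = $235.15
Taxable wages = $6,060.61 − $235.15 = $5,825.46
Federal withholding: $5,825.46 × 0.2712 = $1,579.86
City income tax: $5,825.46 × 0.0122 = $71.07
State disability insurance: $6,060.61 × 0.0073 = $44.24
OASDI: $6,060.61 × 0.0675 = $409.09
Union dues: $6,060.61 × 0.0486 = $294.55
Employee stock purchase plan: $229.35
Wage garnishment: $6,060.61 × 0.0159 = $96.36
Total deductions = $235.15 + $1,579.86 + $71.07 + $44.24 + $409.09 + $294.55 + $229.35 + $96.36 = $2,959.67
Net pay = $6,060.61 − $2,959.67 = $3,100.94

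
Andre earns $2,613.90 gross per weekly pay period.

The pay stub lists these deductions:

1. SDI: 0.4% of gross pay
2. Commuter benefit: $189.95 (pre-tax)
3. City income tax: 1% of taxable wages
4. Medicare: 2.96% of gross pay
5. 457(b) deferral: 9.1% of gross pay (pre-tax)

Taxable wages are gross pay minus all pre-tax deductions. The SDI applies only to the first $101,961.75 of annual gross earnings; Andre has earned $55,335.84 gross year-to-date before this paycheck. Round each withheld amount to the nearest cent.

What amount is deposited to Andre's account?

$2,076.40

Commuter benefit: $189.95
457(b) deferral: $2,613.90 × 0.091 = $237.86
Pre-tax total = $189.95 + $237.86 = $427.81
Taxable wages = $2,613.90 − $427.81 = $2,186.09
City income tax: $2,186.09 × 0.01 = $21.86
SDI: cap not yet reached, full $2,613.90 is subject → $2,613.90 × 0.004 = $10.46
Medicare: $2,613.90 × 0.0296 = $77.37
Total deductions = $189.95 + $237.86 + $21.86 + $10.46 + $77.37 = $537.50
Net pay = $2,613.90 − $537.50 = $2,076.40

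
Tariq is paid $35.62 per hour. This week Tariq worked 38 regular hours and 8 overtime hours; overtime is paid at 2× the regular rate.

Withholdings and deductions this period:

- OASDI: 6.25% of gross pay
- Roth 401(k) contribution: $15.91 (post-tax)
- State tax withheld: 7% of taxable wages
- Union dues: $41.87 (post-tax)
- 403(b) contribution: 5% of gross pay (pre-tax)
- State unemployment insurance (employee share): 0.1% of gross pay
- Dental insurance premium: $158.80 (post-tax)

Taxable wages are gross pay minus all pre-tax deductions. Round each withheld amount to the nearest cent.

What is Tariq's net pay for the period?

$1,360.68

Regular pay: 38 × $35.62 = $1,353.56
Overtime pay: 8 × $35.62 × 2 = $569.92
Gross pay = $1,353.56 + $569.92 = $1,923.48
403(b) contribution: $1,923.48 × 0.05 = $96.17
Taxable wages = $1,923.48 − $96.17 = $1,827.31
State tax withheld: $1,827.31 × 0.07 = $127.91
OASDI: $1,923.48 × 0.0625 = $120.22
State unemployment insurance (employee share): $1,923.48 × 0.001 = $1.92
Roth 401(k) contribution: $15.91
Union dues: $41.87
Dental insurance premium: $158.80
Total deductions = $96.17 + $127.91 + $120.22 + $1.92 + $15.91 + $41.87 + $158.80 = $562.80
Net pay = $1,923.48 − $562.80 = $1,360.68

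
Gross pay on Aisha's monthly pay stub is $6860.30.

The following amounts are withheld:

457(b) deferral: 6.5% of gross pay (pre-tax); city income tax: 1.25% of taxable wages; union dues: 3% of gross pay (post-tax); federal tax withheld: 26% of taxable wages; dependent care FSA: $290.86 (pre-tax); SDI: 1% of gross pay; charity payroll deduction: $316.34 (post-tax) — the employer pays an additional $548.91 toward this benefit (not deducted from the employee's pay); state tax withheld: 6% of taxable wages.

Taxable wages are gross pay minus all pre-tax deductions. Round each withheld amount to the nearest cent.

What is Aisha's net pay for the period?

$3496.70

457(b) deferral: $6860.30 × 0.065 = $445.92
Dependent care FSA: $290.86
Pre-tax total = $445.92 + $290.86 = $736.78
Taxable wages = $6860.30 − $736.78 = $6123.52
Federal tax withheld: $6123.52 × 0.26 = $1592.12
City income tax: $6123.52 × 0.0125 = $76.54
State tax withheld: $6123.52 × 0.06 = $367.41
SDI: $6860.30 × 0.01 = $68.60
Union dues: $6860.30 × 0.03 = $205.81
Charity payroll deduction: $316.34
(Employer's $548.91 toward charity payroll deduction is not withheld from the employee.)
Total deductions = $445.92 + $290.86 + $1592.12 + $76.54 + $367.41 + $68.60 + $205.81 + $316.34 = $3363.60
Net pay = $6860.30 − $3363.60 = $3496.70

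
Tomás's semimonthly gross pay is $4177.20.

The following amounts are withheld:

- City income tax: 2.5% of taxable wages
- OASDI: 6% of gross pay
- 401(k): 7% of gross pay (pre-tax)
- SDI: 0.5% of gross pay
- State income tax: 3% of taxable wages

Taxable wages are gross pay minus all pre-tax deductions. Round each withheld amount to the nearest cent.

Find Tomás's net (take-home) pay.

$3399.62

401(k): $4177.20 × 0.07 = $292.40
Taxable wages = $4177.20 − $292.40 = $3884.80
State income tax: $3884.80 × 0.03 = $116.54
City income tax: $3884.80 × 0.025 = $97.12
OASDI: $4177.20 × 0.06 = $250.63
SDI: $4177.20 × 0.005 = $20.89
Total deductions = $292.40 + $116.54 + $97.12 + $250.63 + $20.89 = $777.58
Net pay = $4177.20 − $777.58 = $3399.62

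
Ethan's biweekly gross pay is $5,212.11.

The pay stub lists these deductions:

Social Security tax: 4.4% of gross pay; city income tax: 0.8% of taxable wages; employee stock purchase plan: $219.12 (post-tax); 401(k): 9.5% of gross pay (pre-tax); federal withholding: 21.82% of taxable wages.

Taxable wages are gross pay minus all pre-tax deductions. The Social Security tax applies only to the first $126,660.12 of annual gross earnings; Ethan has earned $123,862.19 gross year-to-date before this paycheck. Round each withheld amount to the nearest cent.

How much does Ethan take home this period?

$3,307.75

401(k): $5,212.11 × 0.095 = $495.15
Taxable wages = $5,212.11 − $495.15 = $4,716.96
City income tax: $4,716.96 × 0.008 = $37.74
Federal withholding: $4,716.96 × 0.2182 = $1,029.24
Social Security tax: only $126,660.12 − $123,862.19 = $2,797.93 of this check is subject → $2,797.93 × 0.044 = $123.11
Employee stock purchase plan: $219.12
Total deductions = $495.15 + $37.74 + $1,029.24 + $123.11 + $219.12 = $1,904.36
Net pay = $5,212.11 − $1,904.36 = $3,307.75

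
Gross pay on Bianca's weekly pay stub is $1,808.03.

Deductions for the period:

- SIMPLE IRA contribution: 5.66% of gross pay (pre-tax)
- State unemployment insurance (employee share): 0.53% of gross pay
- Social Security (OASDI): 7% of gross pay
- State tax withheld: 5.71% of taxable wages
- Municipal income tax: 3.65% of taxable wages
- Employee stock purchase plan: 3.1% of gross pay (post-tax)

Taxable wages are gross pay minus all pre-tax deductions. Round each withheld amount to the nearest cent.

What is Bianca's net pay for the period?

$1,353.85

SIMPLE IRA contribution: $1,808.03 × 0.0566 = $102.33
Taxable wages = $1,808.03 − $102.33 = $1,705.70
Municipal income tax: $1,705.70 × 0.0365 = $62.26
State tax withheld: $1,705.70 × 0.0571 = $97.40
Social Security (OASDI): $1,808.03 × 0.07 = $126.56
State unemployment insurance (employee share): $1,808.03 × 0.0053 = $9.58
Employee stock purchase plan: $1,808.03 × 0.031 = $56.05
Total deductions = $102.33 + $62.26 + $97.40 + $126.56 + $9.58 + $56.05 = $454.18
Net pay = $1,808.03 − $454.18 = $1,353.85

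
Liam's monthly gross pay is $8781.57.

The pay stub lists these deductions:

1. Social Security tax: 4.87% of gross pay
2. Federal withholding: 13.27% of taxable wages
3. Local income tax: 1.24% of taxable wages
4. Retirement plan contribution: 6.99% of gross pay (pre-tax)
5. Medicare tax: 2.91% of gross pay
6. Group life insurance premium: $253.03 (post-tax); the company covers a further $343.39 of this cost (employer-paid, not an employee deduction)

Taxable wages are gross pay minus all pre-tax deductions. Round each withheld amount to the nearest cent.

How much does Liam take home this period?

Retirement plan contribution: $8781.57 × 0.0699 = $613.83
Taxable wages = $8781.57 − $613.83 = $8167.74
Local income tax: $8167.74 × 0.0124 = $101.28
Federal withholding: $8167.74 × 0.1327 = $1083.86
Social Security tax: $8781.57 × 0.0487 = $427.66
Medicare tax: $8781.57 × 0.0291 = $255.54
Group life insurance premium: $253.03
(Employer's $343.39 toward group life insurance premium is not withheld from the employee.)
Total deductions = $613.83 + $101.28 + $1083.86 + $427.66 + $255.54 + $253.03 = $2735.20
Net pay = $8781.57 − $2735.20 = $6046.37

$6046.37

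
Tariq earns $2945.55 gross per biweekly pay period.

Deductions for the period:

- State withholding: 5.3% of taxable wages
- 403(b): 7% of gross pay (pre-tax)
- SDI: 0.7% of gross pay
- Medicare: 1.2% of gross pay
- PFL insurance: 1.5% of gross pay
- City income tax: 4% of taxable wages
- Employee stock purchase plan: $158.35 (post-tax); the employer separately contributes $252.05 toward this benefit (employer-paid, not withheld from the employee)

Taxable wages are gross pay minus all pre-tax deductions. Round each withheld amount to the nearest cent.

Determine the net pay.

$2226.10

403(b): $2945.55 × 0.07 = $206.19
Taxable wages = $2945.55 − $206.19 = $2739.36
City income tax: $2739.36 × 0.04 = $109.57
State withholding: $2739.36 × 0.053 = $145.19
SDI: $2945.55 × 0.007 = $20.62
PFL insurance: $2945.55 × 0.015 = $44.18
Medicare: $2945.55 × 0.012 = $35.35
Employee stock purchase plan: $158.35
(Employer's $252.05 toward employee stock purchase plan is not withheld from the employee.)
Total deductions = $206.19 + $109.57 + $145.19 + $20.62 + $44.18 + $35.35 + $158.35 = $719.45
Net pay = $2945.55 − $719.45 = $2226.10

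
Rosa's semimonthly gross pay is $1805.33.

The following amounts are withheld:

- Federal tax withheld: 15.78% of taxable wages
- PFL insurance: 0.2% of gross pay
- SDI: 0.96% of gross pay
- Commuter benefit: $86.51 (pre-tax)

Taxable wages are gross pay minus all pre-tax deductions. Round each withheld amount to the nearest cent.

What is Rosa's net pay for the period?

$1426.65

Commuter benefit: $86.51
Taxable wages = $1805.33 − $86.51 = $1718.82
Federal tax withheld: $1718.82 × 0.1578 = $271.23
SDI: $1805.33 × 0.0096 = $17.33
PFL insurance: $1805.33 × 0.002 = $3.61
Total deductions = $86.51 + $271.23 + $17.33 + $3.61 = $378.68
Net pay = $1805.33 − $378.68 = $1426.65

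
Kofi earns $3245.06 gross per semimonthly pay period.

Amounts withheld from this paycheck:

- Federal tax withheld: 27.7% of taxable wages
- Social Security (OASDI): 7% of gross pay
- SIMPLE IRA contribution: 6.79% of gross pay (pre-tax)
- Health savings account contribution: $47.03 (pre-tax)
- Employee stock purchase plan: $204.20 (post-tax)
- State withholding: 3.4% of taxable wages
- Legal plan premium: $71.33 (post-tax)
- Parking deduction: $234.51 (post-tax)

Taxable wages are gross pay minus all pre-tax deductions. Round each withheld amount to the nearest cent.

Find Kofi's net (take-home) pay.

Health savings account contribution: $47.03
SIMPLE IRA contribution: $3245.06 × 0.0679 = $220.34
Pre-tax total = $47.03 + $220.34 = $267.37
Taxable wages = $3245.06 − $267.37 = $2977.69
State withholding: $2977.69 × 0.034 = $101.24
Federal tax withheld: $2977.69 × 0.277 = $824.82
Social Security (OASDI): $3245.06 × 0.07 = $227.15
Legal plan premium: $71.33
Parking deduction: $234.51
Employee stock purchase plan: $204.20
Total deductions = $47.03 + $220.34 + $101.24 + $824.82 + $227.15 + $71.33 + $234.51 + $204.20 = $1930.62
Net pay = $3245.06 − $1930.62 = $1314.44

$1314.44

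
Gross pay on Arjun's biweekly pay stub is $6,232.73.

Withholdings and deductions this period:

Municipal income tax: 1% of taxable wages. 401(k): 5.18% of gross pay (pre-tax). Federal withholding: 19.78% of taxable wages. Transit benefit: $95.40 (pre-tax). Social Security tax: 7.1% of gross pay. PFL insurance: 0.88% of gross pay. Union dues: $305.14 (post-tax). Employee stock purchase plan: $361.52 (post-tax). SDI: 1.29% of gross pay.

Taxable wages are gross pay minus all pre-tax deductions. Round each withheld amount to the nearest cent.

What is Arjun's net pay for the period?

401(k): $6,232.73 × 0.0518 = $322.86
Transit benefit: $95.40
Pre-tax total = $322.86 + $95.40 = $418.26
Taxable wages = $6,232.73 − $418.26 = $5,814.47
Municipal income tax: $5,814.47 × 0.01 = $58.14
Federal withholding: $5,814.47 × 0.1978 = $1,150.10
SDI: $6,232.73 × 0.0129 = $80.40
Social Security tax: $6,232.73 × 0.071 = $442.52
PFL insurance: $6,232.73 × 0.0088 = $54.85
Employee stock purchase plan: $361.52
Union dues: $305.14
Total deductions = $322.86 + $95.40 + $58.14 + $1,150.10 + $80.40 + $442.52 + $54.85 + $361.52 + $305.14 = $2,870.93
Net pay = $6,232.73 − $2,870.93 = $3,361.80

$3,361.80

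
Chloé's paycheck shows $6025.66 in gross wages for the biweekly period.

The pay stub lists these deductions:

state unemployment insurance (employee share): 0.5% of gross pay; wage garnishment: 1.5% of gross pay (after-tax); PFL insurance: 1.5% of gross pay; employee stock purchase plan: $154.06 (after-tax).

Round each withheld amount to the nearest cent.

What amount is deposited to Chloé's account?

$5660.71

State unemployment insurance (employee share): $6025.66 × 0.005 = $30.13
PFL insurance: $6025.66 × 0.015 = $90.38
Wage garnishment: $6025.66 × 0.015 = $90.38
Employee stock purchase plan: $154.06
Total deductions = $30.13 + $90.38 + $90.38 + $154.06 = $364.95
Net pay = $6025.66 − $364.95 = $5660.71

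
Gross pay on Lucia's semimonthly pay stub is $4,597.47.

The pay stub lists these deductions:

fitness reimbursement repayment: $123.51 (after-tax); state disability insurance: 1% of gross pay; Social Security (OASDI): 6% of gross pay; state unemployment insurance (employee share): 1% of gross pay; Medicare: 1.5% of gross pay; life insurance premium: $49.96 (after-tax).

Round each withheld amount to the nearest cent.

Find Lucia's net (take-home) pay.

$3,987.25

Medicare: $4,597.47 × 0.015 = $68.96
Social Security (OASDI): $4,597.47 × 0.06 = $275.85
State disability insurance: $4,597.47 × 0.01 = $45.97
State unemployment insurance (employee share): $4,597.47 × 0.01 = $45.97
Fitness reimbursement repayment: $123.51
Life insurance premium: $49.96
Total deductions = $68.96 + $275.85 + $45.97 + $45.97 + $123.51 + $49.96 = $610.22
Net pay = $4,597.47 − $610.22 = $3,987.25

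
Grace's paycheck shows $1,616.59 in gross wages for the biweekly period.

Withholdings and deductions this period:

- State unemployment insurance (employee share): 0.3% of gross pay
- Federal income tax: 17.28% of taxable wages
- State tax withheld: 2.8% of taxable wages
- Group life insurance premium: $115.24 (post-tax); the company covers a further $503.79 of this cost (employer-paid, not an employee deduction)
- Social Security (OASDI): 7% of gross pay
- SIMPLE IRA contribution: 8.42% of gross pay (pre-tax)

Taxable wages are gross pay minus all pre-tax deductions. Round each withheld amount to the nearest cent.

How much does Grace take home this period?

SIMPLE IRA contribution: $1,616.59 × 0.0842 = $136.12
Taxable wages = $1,616.59 − $136.12 = $1,480.47
State tax withheld: $1,480.47 × 0.028 = $41.45
Federal income tax: $1,480.47 × 0.1728 = $255.83
Social Security (OASDI): $1,616.59 × 0.07 = $113.16
State unemployment insurance (employee share): $1,616.59 × 0.003 = $4.85
Group life insurance premium: $115.24
(Employer's $503.79 toward group life insurance premium is not withheld from the employee.)
Total deductions = $136.12 + $41.45 + $255.83 + $113.16 + $4.85 + $115.24 = $666.65
Net pay = $1,616.59 − $666.65 = $949.94

$949.94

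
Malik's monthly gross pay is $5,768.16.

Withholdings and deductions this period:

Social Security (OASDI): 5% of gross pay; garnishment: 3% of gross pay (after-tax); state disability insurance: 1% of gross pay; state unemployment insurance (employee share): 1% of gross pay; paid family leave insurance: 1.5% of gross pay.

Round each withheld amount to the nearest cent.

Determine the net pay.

$5,104.83

State unemployment insurance (employee share): $5,768.16 × 0.01 = $57.68
Paid family leave insurance: $5,768.16 × 0.015 = $86.52
Social Security (OASDI): $5,768.16 × 0.05 = $288.41
State disability insurance: $5,768.16 × 0.01 = $57.68
Garnishment: $5,768.16 × 0.03 = $173.04
Total deductions = $57.68 + $86.52 + $288.41 + $57.68 + $173.04 = $663.33
Net pay = $5,768.16 − $663.33 = $5,104.83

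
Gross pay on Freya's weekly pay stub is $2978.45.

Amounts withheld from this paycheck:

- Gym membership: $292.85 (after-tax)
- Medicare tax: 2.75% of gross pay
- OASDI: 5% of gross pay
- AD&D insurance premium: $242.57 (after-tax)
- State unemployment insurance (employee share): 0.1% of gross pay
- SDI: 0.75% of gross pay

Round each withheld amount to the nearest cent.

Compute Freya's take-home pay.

OASDI: $2978.45 × 0.05 = $148.92
SDI: $2978.45 × 0.0075 = $22.34
State unemployment insurance (employee share): $2978.45 × 0.001 = $2.98
Medicare tax: $2978.45 × 0.0275 = $81.91
Gym membership: $292.85
AD&D insurance premium: $242.57
Total deductions = $148.92 + $22.34 + $2.98 + $81.91 + $292.85 + $242.57 = $791.57
Net pay = $2978.45 − $791.57 = $2186.88

$2186.88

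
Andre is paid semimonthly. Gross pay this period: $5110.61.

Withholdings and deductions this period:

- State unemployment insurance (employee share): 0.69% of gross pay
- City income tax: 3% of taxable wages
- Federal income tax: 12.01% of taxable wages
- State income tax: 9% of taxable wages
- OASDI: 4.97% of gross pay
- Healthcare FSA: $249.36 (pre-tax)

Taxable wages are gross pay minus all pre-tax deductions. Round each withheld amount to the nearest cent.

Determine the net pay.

$3404.80

Healthcare FSA: $249.36
Taxable wages = $5110.61 − $249.36 = $4861.25
City income tax: $4861.25 × 0.03 = $145.84
State income tax: $4861.25 × 0.09 = $437.51
Federal income tax: $4861.25 × 0.1201 = $583.84
State unemployment insurance (employee share): $5110.61 × 0.0069 = $35.26
OASDI: $5110.61 × 0.0497 = $254.00
Total deductions = $249.36 + $145.84 + $437.51 + $583.84 + $35.26 + $254.00 = $1705.81
Net pay = $5110.61 − $1705.81 = $3404.80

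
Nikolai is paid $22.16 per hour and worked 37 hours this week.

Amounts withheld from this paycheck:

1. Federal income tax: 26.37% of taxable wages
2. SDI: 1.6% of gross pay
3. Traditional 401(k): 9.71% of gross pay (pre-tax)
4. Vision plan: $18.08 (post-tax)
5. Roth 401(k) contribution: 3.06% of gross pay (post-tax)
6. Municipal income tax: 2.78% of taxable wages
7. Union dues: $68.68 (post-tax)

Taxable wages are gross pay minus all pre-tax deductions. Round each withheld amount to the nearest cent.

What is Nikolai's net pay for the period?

$399.54

Gross pay: 37 × $22.16 = $819.92
Traditional 401(k): $819.92 × 0.0971 = $79.61
Taxable wages = $819.92 − $79.61 = $740.31
Federal income tax: $740.31 × 0.2637 = $195.22
Municipal income tax: $740.31 × 0.0278 = $20.58
SDI: $819.92 × 0.016 = $13.12
Union dues: $68.68
Vision plan: $18.08
Roth 401(k) contribution: $819.92 × 0.0306 = $25.09
Total deductions = $79.61 + $195.22 + $20.58 + $13.12 + $68.68 + $18.08 + $25.09 = $420.38
Net pay = $819.92 − $420.38 = $399.54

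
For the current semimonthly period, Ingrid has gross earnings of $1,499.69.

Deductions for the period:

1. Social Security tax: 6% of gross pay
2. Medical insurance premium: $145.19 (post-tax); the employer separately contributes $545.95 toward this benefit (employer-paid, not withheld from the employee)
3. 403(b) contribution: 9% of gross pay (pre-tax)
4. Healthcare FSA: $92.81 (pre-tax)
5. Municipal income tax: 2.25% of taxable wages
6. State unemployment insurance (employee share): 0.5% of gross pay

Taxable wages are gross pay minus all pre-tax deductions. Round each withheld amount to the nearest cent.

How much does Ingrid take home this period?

$1,000.62

Healthcare FSA: $92.81
403(b) contribution: $1,499.69 × 0.09 = $134.97
Pre-tax total = $92.81 + $134.97 = $227.78
Taxable wages = $1,499.69 − $227.78 = $1,271.91
Municipal income tax: $1,271.91 × 0.0225 = $28.62
State unemployment insurance (employee share): $1,499.69 × 0.005 = $7.50
Social Security tax: $1,499.69 × 0.06 = $89.98
Medical insurance premium: $145.19
(Employer's $545.95 toward medical insurance premium is not withheld from the employee.)
Total deductions = $92.81 + $134.97 + $28.62 + $7.50 + $89.98 + $145.19 = $499.07
Net pay = $1,499.69 − $499.07 = $1,000.62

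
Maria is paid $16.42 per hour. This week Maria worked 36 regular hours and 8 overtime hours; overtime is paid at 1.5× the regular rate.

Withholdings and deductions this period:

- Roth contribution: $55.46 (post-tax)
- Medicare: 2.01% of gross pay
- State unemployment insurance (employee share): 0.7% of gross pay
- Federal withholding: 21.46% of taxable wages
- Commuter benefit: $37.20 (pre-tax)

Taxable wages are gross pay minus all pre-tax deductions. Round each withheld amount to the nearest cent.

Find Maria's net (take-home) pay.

$512.98

Regular pay: 36 × $16.42 = $591.12
Overtime pay: 8 × $16.42 × 1.5 = $197.04
Gross pay = $591.12 + $197.04 = $788.16
Commuter benefit: $37.20
Taxable wages = $788.16 − $37.20 = $750.96
Federal withholding: $750.96 × 0.2146 = $161.16
State unemployment insurance (employee share): $788.16 × 0.007 = $5.52
Medicare: $788.16 × 0.0201 = $15.84
Roth contribution: $55.46
Total deductions = $37.20 + $161.16 + $5.52 + $15.84 + $55.46 = $275.18
Net pay = $788.16 − $275.18 = $512.98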